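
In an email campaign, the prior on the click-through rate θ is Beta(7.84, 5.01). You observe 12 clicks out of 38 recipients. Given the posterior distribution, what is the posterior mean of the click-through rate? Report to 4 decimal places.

0.3902

The Beta prior is conjugate to a Binomial/Bernoulli likelihood; the update adds successes to α and failures to β.
Posterior: Beta(α+k, β+n−k) = Beta(7.84+12, 5.01+26) = Beta(19.84, 31.01).
Posterior mean = α/(α+β) = 19.84/50.85 = 0.3902.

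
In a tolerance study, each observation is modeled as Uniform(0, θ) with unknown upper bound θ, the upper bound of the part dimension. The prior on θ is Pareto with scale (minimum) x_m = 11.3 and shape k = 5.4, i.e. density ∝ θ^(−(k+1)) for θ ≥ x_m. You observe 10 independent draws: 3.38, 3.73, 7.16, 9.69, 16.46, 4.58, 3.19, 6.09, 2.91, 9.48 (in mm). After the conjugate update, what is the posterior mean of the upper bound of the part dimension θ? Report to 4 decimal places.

A Pareto(scale x_m, shape k) prior on the upper bound θ of Uniform(0, θ) is conjugate: posterior is Pareto(max(x_m, max xᵢ), k + n).
Sample maximum = 16.46; prior scale x_m = 11.3 → posterior scale = max = 16.46.
Posterior shape = 5.4 + 10 = 15.4.
E[θ|data] = k·x_m/(k−1) = 15.4·16.46/14.4 = 17.6031.

17.6031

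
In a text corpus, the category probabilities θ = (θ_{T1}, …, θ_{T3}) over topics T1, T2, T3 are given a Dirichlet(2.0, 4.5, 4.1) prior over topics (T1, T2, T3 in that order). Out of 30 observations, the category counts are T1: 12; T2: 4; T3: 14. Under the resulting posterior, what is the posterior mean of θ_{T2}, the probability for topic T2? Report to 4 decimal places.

0.2094

The Dirichlet prior is conjugate to the Multinomial likelihood: each posterior αⱼ = prior αⱼ + observed count nⱼ.
Posterior concentration: (14.0, 8.5, 18.1), total = 40.6.
E[θ_{T2}|data] = α_{T2}/Σα = 8.5/40.6 = 0.2094.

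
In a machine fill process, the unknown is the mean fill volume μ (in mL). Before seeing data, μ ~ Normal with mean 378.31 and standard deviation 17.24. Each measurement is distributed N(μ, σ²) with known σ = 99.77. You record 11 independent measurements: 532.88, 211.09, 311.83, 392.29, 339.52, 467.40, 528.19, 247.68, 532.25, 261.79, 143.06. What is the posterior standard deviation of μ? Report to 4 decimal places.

14.9577

For Normal data with known variance σ², a Normal(μ₀, σ₀²) prior on μ is conjugate. Posterior precision = 1/σ₀² + n/σ²; posterior mean is the precision-weighted average of μ₀ and x̄.
σ₀² = 17.24² = 297.2176, σ² = 99.77² = 9954.0529; σ² + n·σ₀² = 9954.0529 + 11·297.2176 = 13223.4465.
Posterior precision = 1/σ₀² + n/σ² = 1/297.2176 + 11/9954.0529 = (σ² + n·σ₀²)/(σ₀²σ²) = 13223.4465/(297.2176·9954.0529); posterior variance σₙ² = σ₀²σ²/(σ² + n·σ₀²) = 297.2176·9954.0529/13223.4465 = 223.732876.
Posterior SD = √σₙ² = √(297.2176·9954.0529/13223.4465) = 14.9577.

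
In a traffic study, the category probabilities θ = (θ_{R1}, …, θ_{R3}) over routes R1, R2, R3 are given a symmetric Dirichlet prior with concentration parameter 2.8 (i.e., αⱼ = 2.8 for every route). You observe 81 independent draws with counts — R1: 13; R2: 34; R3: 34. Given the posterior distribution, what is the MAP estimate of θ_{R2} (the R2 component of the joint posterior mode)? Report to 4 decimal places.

0.4144

The Dirichlet prior is conjugate to the Multinomial likelihood: each posterior αⱼ = prior αⱼ + observed count nⱼ.
Posterior concentration: (15.8, 36.8, 36.8), total = 89.4.
Joint mode component: (α_{R2}−1)/(Σα−K) = 35.8/86.4 = 0.4144.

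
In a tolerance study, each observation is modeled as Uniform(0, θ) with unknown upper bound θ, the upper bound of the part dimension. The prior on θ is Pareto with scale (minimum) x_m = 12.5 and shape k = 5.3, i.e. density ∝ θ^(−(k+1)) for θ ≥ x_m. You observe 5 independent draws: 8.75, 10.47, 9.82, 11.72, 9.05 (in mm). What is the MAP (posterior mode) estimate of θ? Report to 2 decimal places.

12.50

A Pareto(scale x_m, shape k) prior on the upper bound θ of Uniform(0, θ) is conjugate: posterior is Pareto(max(x_m, max xᵢ), k + n).
Sample maximum = 11.72; prior scale x_m = 12.5 → posterior scale = max = 12.50.
Posterior shape = 5.3 + 5 = 10.3.
The Pareto density is decreasing on [x_m, ∞), so the mode is x_m = 12.50.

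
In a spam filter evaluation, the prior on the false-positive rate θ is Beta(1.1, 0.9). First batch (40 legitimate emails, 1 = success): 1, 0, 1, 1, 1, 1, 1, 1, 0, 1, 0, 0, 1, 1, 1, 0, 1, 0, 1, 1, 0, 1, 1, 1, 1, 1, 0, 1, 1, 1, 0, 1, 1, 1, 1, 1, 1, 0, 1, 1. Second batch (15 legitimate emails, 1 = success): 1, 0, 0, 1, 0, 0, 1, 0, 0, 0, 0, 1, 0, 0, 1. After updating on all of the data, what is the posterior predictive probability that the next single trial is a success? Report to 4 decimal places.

0.6333

The Beta prior is conjugate to a Binomial/Bernoulli likelihood; the update adds successes to α and failures to β.
After batch 1: Beta(1.1+30, 0.9+10) = Beta(31.1, 10.9).
After batch 2: Beta(31.1+5, 10.9+10) = Beta(36.1, 20.9).
For a single future Bernoulli trial, P(success | data) = α/(α+β) = 0.6333.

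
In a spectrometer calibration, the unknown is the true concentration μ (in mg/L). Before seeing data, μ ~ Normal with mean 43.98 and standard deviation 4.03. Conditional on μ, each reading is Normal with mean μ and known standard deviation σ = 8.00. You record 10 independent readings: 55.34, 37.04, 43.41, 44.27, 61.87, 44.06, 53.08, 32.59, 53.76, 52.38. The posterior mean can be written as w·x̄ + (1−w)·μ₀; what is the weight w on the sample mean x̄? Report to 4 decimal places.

For Normal data with known variance σ², a Normal(μ₀, σ₀²) prior on μ is conjugate. Posterior precision = 1/σ₀² + n/σ²; posterior mean is the precision-weighted average of μ₀ and x̄.
σ₀² = 4.03² = 16.2409, σ² = 8.00² = 64. Prior precision 1/σ₀² = 1/16.2409; data precision n/σ² = 10/64.
w = (n/σ²)/(1/σ₀² + n/σ²) = n·σ₀²/(σ² + n·σ₀²) = 10·16.2409/(64 + 10·16.2409) = 162.409/226.409 = 0.7173.

0.7173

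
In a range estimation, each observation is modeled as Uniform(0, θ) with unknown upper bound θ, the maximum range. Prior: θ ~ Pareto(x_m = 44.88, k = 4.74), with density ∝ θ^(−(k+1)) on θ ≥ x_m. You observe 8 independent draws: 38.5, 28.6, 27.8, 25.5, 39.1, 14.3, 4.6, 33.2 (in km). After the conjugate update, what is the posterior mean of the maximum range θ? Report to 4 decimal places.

48.7028

A Pareto(scale x_m, shape k) prior on the upper bound θ of Uniform(0, θ) is conjugate: posterior is Pareto(max(x_m, max xᵢ), k + n).
Sample maximum = 39.1; prior scale x_m = 44.88 → posterior scale = max = 44.88.
Posterior shape = 4.74 + 8 = 12.74.
E[θ|data] = k·x_m/(k−1) = 12.74·44.88/11.74 = 48.7028.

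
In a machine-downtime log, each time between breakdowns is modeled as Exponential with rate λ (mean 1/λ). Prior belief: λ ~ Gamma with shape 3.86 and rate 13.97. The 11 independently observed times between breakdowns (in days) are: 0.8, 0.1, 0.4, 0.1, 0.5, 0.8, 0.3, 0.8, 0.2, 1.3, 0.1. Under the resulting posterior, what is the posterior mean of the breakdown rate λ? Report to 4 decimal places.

0.7672

With a Gamma(shape α, rate β) prior on the exponential rate λ, the posterior after n observations with total T = Σxᵢ is Gamma(α+n, β+T).
Sum of observations T = 5.4 days; n = 11.
Posterior: Gamma(3.86+11, 13.97+5.4) = Gamma(14.86, 19.37).
Posterior mean of λ = α/β = 14.86/19.37 = 0.7672.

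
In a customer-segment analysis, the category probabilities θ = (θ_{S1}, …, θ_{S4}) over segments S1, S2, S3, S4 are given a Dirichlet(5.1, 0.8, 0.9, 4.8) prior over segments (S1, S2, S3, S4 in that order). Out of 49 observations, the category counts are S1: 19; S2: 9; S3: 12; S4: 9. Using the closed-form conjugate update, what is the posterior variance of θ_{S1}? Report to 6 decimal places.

The Dirichlet prior is conjugate to the Multinomial likelihood: each posterior αⱼ = prior αⱼ + observed count nⱼ.
Posterior concentration: (24.1, 9.8, 12.9, 13.8), total = 60.6.
Var[θ_j] = α_j(Σα−α_j)/((Σα)²(Σα+1)) = 24.1·36.5/(60.6²·61.6) = 0.003889.

0.003889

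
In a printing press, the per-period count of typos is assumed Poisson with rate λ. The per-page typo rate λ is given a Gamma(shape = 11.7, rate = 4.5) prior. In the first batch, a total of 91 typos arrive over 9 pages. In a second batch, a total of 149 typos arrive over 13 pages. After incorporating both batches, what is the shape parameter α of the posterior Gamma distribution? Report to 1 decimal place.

251.7

With a Gamma(shape α, rate β) prior, the Poisson likelihood is conjugate: the posterior is Gamma(α + ΣXᵢ, β + n).
After batch 1: Gamma(α+S, β+n) = Gamma(11.7+91, 4.5+9) = Gamma(102.7, 13.5).
After batch 2: Gamma(α+S, β+n) = Gamma(102.7+149, 13.5+13) = Gamma(251.7, 26.5).
Posterior α = 251.7.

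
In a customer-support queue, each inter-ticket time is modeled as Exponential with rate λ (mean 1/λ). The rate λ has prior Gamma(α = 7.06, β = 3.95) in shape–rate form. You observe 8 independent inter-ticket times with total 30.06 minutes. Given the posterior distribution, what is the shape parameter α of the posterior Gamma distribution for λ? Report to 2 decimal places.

With a Gamma(shape α, rate β) prior on the exponential rate λ, the posterior after n observations with total T = Σxᵢ is Gamma(α+n, β+T).
Posterior: Gamma(7.06+8, 3.95+30.06) = Gamma(15.06, 34.01).
Posterior α = 15.06.

15.06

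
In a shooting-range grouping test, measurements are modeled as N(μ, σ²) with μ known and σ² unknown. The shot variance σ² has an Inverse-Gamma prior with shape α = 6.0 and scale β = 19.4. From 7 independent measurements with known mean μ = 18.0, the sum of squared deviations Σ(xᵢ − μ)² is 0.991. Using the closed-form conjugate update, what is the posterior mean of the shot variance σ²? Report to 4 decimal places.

With known mean μ and an Inverse-Gamma(α, β) prior on σ², the Normal likelihood is conjugate: posterior is Inv-Gamma(α + n/2, β + Σ(xᵢ−μ)²/2).
Posterior: Inv-Gamma(6.0 + 7/2, 19.4 + 0.991/2) = Inv-Gamma(9.50, 19.8955).
E[σ²|data] = β/(α−1) = 19.8955/8.50 = 2.3406.

2.3406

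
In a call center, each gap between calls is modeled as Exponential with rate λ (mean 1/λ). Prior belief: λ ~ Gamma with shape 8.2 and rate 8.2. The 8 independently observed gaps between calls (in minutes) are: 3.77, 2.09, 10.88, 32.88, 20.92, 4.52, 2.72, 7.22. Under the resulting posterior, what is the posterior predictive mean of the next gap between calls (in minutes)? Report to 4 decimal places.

With a Gamma(shape α, rate β) prior on the exponential rate λ, the posterior after n observations with total T = Σxᵢ is Gamma(α+n, β+T).
Sum of observations T = 85.00 minutes; n = 8.
Posterior: Gamma(8.2+8, 8.2+85.00) = Gamma(16.2, 93.20).
The predictive distribution for the next observation is Lomax; its mean is β/(α−1) = 93.20/15.2 = 6.1316.

6.1316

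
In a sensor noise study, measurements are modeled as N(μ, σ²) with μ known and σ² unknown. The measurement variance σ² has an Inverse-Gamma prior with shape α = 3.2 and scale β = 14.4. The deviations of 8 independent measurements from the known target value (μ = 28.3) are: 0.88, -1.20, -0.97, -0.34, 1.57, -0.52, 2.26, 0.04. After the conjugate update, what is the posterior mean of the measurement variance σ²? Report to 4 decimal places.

3.2190

With known mean μ and an Inverse-Gamma(α, β) prior on σ², the Normal likelihood is conjugate: posterior is Inv-Gamma(α + n/2, β + Σ(xᵢ−μ)²/2).
Σ(xᵢ−μ)² = (0.88)² + (-1.20)² + (-0.97)² + (-0.34)² + (1.57)² + (-0.52)² + (2.26)² + (0.04)² = 11.1154.
Posterior: Inv-Gamma(3.2 + 8/2, 14.4 + 11.1154/2) = Inv-Gamma(7.20, 19.95770).
E[σ²|data] = β/(α−1) = 19.95770/6.20 = 3.2190.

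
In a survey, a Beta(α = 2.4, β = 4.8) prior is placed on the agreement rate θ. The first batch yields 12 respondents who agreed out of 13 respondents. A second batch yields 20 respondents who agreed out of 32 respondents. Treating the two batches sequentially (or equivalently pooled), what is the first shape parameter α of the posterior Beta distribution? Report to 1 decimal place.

The Beta prior is conjugate to a Binomial/Bernoulli likelihood; the update adds successes to α and failures to β.
After batch 1: Beta(2.4+12, 4.8+1) = Beta(14.4, 5.8).
After batch 2: Beta(14.4+20, 5.8+12) = Beta(34.4, 17.8).
Posterior α = 34.4.

34.4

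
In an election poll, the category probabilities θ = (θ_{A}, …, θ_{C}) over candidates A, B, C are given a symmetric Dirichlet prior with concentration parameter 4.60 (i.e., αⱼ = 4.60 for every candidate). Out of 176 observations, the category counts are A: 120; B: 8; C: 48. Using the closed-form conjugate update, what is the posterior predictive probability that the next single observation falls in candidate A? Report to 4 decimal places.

0.6565

The Dirichlet prior is conjugate to the Multinomial likelihood: each posterior αⱼ = prior αⱼ + observed count nⱼ.
Posterior concentration: (124.60, 12.60, 52.60), total = 189.80.
P(next = A | data) = α_{A}/Σα = 0.6565.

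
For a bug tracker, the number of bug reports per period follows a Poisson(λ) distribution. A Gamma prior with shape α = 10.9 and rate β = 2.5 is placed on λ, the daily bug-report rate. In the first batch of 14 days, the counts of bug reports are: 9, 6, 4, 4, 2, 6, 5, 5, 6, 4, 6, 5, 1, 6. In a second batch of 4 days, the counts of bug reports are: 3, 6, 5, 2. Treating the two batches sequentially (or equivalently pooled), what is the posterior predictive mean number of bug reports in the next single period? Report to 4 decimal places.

4.6780

With a Gamma(shape α, rate β) prior, the Poisson likelihood is conjugate: the posterior is Gamma(α + ΣXᵢ, β + n).
Batch 1: sum of counts S = 69 over n = 14 days.
After batch 1: Gamma(α+S, β+n) = Gamma(10.9+69, 2.5+14) = Gamma(79.9, 16.5).
Batch 2: sum of counts S = 16 over n = 4 days.
After batch 2: Gamma(α+S, β+n) = Gamma(79.9+16, 16.5+4) = Gamma(95.9, 20.5).
The predictive distribution for one future period is NegBinom with mean α/β = 4.6780.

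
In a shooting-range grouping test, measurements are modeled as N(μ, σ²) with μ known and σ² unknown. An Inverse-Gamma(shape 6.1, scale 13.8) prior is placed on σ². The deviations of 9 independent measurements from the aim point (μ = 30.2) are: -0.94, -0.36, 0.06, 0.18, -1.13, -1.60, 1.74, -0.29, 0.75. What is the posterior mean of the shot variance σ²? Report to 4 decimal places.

1.8833

With known mean μ and an Inverse-Gamma(α, β) prior on σ², the Normal likelihood is conjugate: posterior is Inv-Gamma(α + n/2, β + Σ(xᵢ−μ)²/2).
Σ(xᵢ−μ)² = (-0.94)² + (-0.36)² + (0.06)² + (0.18)² + (-1.13)² + (-1.60)² + (1.74)² + (-0.29)² + (0.75)² = 8.5603.
Posterior: Inv-Gamma(6.1 + 9/2, 13.8 + 8.5603/2) = Inv-Gamma(10.60, 18.08015).
E[σ²|data] = β/(α−1) = 18.08015/9.60 = 1.8833.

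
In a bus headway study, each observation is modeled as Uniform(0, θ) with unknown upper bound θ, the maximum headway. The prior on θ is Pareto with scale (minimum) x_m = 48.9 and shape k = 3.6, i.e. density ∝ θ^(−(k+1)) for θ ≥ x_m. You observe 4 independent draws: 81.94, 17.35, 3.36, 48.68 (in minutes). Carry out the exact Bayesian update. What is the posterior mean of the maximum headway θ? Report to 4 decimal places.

A Pareto(scale x_m, shape k) prior on the upper bound θ of Uniform(0, θ) is conjugate: posterior is Pareto(max(x_m, max xᵢ), k + n).
Sample maximum = 81.94; prior scale x_m = 48.9 → posterior scale = max = 81.94.
Posterior shape = 3.6 + 4 = 7.6.
E[θ|data] = k·x_m/(k−1) = 7.6·81.94/6.6 = 94.3552.

94.3552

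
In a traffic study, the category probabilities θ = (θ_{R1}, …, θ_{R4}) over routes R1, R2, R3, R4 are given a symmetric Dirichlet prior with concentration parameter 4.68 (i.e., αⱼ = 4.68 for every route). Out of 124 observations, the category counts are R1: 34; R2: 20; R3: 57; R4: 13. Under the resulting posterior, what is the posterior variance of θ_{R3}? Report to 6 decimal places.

The Dirichlet prior is conjugate to the Multinomial likelihood: each posterior αⱼ = prior αⱼ + observed count nⱼ.
Posterior concentration: (38.68, 24.68, 61.68, 17.68), total = 142.72.
Var[θ_j] = α_j(Σα−α_j)/((Σα)²(Σα+1)) = 61.68·81.04/(142.72²·143.72) = 0.001707.

0.001707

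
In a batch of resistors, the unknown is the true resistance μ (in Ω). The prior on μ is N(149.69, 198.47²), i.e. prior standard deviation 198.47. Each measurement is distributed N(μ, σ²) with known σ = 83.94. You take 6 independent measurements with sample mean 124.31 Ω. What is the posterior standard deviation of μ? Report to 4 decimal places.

For Normal data with known variance σ², a Normal(μ₀, σ₀²) prior on μ is conjugate. Posterior precision = 1/σ₀² + n/σ²; posterior mean is the precision-weighted average of μ₀ and x̄.
σ₀² = 198.47² = 39390.3409, σ² = 83.94² = 7045.9236; σ² + n·σ₀² = 7045.9236 + 6·39390.3409 = 243387.969.
Posterior precision = 1/σ₀² + n/σ² = 1/39390.3409 + 6/7045.9236 = (σ² + n·σ₀²)/(σ₀²σ²) = 243387.969/(39390.3409·7045.9236); posterior variance σₙ² = σ₀²σ²/(σ² + n·σ₀²) = 39390.3409·7045.9236/243387.969 = 1140.324781.
Posterior SD = √σₙ² = √(39390.3409·7045.9236/243387.969) = 33.7687.

33.7687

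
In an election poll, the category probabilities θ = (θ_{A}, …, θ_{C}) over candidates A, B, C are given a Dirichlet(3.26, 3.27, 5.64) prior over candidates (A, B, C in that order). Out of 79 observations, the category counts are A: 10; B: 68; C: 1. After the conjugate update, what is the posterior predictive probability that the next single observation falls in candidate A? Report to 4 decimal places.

The Dirichlet prior is conjugate to the Multinomial likelihood: each posterior αⱼ = prior αⱼ + observed count nⱼ.
Posterior concentration: (13.26, 71.27, 6.64), total = 91.17.
P(next = A | data) = α_{A}/Σα = 0.1454.

0.1454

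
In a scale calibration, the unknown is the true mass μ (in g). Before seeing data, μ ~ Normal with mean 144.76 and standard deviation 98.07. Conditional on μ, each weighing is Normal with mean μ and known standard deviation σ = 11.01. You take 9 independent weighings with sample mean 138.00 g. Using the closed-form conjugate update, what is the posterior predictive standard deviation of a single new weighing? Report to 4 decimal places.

11.6047

For Normal data with known variance σ², a Normal(μ₀, σ₀²) prior on μ is conjugate. Posterior precision = 1/σ₀² + n/σ²; posterior mean is the precision-weighted average of μ₀ and x̄.
σ₀² = 98.07² = 9617.7249, σ² = 11.01² = 121.2201; σ² + n·σ₀² = 121.2201 + 9·9617.7249 = 86680.7442.
Posterior precision = 1/σ₀² + n/σ² = 1/9617.7249 + 9/121.2201 = (σ² + n·σ₀²)/(σ₀²σ²) = 86680.7442/(9617.7249·121.2201); posterior variance σₙ² = σ₀²σ²/(σ² + n·σ₀²) = 9617.7249·121.2201/86680.7442 = 13.450064.
Predictive variance for one new observation = σₙ² + σ² = 9617.7249·121.2201/86680.7442 + 121.2201 = σ²·(σ₀² + 86680.7442)/86680.7442 = 121.2201·96298.4691/86680.7442 = 134.670164; SD = √(121.2201·96298.4691/86680.7442) = 11.6047.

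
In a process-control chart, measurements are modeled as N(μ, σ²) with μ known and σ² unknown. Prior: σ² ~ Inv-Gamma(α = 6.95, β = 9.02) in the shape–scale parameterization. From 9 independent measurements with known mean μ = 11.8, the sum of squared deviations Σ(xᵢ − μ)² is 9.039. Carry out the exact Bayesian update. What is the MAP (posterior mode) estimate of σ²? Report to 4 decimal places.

With known mean μ and an Inverse-Gamma(α, β) prior on σ², the Normal likelihood is conjugate: posterior is Inv-Gamma(α + n/2, β + Σ(xᵢ−μ)²/2).
Posterior: Inv-Gamma(6.95 + 9/2, 9.02 + 9.039/2) = Inv-Gamma(11.45, 13.5395).
Mode = β/(α+1) = 13.5395/12.45 = 1.0875.

1.0875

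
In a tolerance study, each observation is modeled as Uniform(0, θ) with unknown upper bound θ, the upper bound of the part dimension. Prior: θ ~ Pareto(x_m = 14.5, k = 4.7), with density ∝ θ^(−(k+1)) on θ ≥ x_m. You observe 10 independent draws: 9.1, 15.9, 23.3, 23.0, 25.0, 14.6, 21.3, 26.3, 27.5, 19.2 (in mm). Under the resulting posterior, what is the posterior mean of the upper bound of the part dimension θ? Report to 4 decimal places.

A Pareto(scale x_m, shape k) prior on the upper bound θ of Uniform(0, θ) is conjugate: posterior is Pareto(max(x_m, max xᵢ), k + n).
Sample maximum = 27.5; prior scale x_m = 14.5 → posterior scale = max = 27.5.
Posterior shape = 4.7 + 10 = 14.7.
E[θ|data] = k·x_m/(k−1) = 14.7·27.5/13.7 = 29.5073.

29.5073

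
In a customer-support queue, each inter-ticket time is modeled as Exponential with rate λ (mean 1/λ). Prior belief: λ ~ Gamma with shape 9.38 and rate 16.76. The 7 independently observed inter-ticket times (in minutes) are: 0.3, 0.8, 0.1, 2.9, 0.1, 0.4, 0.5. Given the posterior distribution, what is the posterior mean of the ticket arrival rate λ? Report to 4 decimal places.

With a Gamma(shape α, rate β) prior on the exponential rate λ, the posterior after n observations with total T = Σxᵢ is Gamma(α+n, β+T).
Sum of observations T = 5.1 minutes; n = 7.
Posterior: Gamma(9.38+7, 16.76+5.1) = Gamma(16.38, 21.86).
Posterior mean of λ = α/β = 16.38/21.86 = 0.7493.

0.7493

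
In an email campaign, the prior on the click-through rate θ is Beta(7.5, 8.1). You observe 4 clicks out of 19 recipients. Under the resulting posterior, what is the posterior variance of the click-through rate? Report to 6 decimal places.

0.006233

The Beta prior is conjugate to a Binomial/Bernoulli likelihood; the update adds successes to α and failures to β.
Posterior: Beta(α+k, β+n−k) = Beta(7.5+4, 8.1+15) = Beta(11.5, 23.1).
Var = αβ/((α+β)²(α+β+1)) = 11.5·23.1/(34.6²·35.6) = 0.006233.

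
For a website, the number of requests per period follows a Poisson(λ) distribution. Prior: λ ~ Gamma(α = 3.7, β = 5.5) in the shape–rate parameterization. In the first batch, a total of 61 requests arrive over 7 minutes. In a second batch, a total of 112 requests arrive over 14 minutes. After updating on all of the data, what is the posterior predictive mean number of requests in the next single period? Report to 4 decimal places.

6.6679

With a Gamma(shape α, rate β) prior, the Poisson likelihood is conjugate: the posterior is Gamma(α + ΣXᵢ, β + n).
After batch 1: Gamma(α+S, β+n) = Gamma(3.7+61, 5.5+7) = Gamma(64.7, 12.5).
After batch 2: Gamma(α+S, β+n) = Gamma(64.7+112, 12.5+14) = Gamma(176.7, 26.5).
The predictive distribution for one future period is NegBinom with mean α/β = 6.6679.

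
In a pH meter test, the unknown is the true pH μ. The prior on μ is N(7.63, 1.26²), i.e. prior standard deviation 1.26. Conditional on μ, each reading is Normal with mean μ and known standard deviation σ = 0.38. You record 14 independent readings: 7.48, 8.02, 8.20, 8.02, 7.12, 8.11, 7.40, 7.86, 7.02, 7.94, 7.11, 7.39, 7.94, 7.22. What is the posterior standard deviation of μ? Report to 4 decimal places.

0.1012

For Normal data with known variance σ², a Normal(μ₀, σ₀²) prior on μ is conjugate. Posterior precision = 1/σ₀² + n/σ²; posterior mean is the precision-weighted average of μ₀ and x̄.
σ₀² = 1.26² = 1.5876, σ² = 0.38² = 0.1444; σ² + n·σ₀² = 0.1444 + 14·1.5876 = 22.3708.
Posterior precision = 1/σ₀² + n/σ² = 1/1.5876 + 14/0.1444 = (σ² + n·σ₀²)/(σ₀²σ²) = 22.3708/(1.5876·0.1444); posterior variance σₙ² = σ₀²σ²/(σ² + n·σ₀²) = 1.5876·0.1444/22.3708 = 0.010248.
Posterior SD = √σₙ² = √(1.5876·0.1444/22.3708) = 0.1012.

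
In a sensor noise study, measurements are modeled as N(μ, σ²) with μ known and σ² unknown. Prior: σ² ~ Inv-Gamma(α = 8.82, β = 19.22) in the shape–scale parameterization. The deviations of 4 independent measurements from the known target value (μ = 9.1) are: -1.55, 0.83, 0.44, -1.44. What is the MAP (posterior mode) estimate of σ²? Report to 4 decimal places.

1.8527

With known mean μ and an Inverse-Gamma(α, β) prior on σ², the Normal likelihood is conjugate: posterior is Inv-Gamma(α + n/2, β + Σ(xᵢ−μ)²/2).
Σ(xᵢ−μ)² = (-1.55)² + (0.83)² + (0.44)² + (-1.44)² = 5.3586.
Posterior: Inv-Gamma(8.82 + 4/2, 19.22 + 5.3586/2) = Inv-Gamma(10.82, 21.89930).
Mode = β/(α+1) = 21.89930/11.82 = 1.8527.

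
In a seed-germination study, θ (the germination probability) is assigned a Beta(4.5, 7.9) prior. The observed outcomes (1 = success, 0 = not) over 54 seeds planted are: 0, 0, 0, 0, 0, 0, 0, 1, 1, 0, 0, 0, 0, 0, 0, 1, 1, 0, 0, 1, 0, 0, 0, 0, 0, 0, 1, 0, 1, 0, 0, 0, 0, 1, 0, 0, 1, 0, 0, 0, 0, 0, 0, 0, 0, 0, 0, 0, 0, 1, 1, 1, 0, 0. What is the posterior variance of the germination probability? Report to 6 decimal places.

The Beta prior is conjugate to a Binomial/Bernoulli likelihood; the update adds successes to α and failures to β.
Posterior: Beta(α+k, β+n−k) = Beta(4.5+12, 7.9+42) = Beta(16.5, 49.9).
Var = αβ/((α+β)²(α+β+1)) = 16.5·49.9/(66.4²·67.4) = 0.002771.

0.002771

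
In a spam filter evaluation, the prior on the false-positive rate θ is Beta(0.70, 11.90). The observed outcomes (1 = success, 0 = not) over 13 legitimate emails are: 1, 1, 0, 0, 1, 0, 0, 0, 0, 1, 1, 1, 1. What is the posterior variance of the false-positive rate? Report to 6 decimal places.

The Beta prior is conjugate to a Binomial/Bernoulli likelihood; the update adds successes to α and failures to β.
Posterior: Beta(α+k, β+n−k) = Beta(0.70+7, 11.90+6) = Beta(7.70, 17.90).
Var = αβ/((α+β)²(α+β+1)) = 7.70·17.90/(25.60²·26.60) = 0.007906.

0.007906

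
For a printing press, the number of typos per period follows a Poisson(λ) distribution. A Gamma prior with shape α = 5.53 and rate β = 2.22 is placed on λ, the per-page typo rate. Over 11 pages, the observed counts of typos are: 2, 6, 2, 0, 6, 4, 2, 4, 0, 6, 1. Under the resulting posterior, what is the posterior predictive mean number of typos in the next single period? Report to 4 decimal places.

With a Gamma(shape α, rate β) prior, the Poisson likelihood is conjugate: the posterior is Gamma(α + ΣXᵢ, β + n).
Sum of counts S = 33 over n = 11 pages.
Posterior: Gamma(α+S, β+n) = Gamma(5.53+33, 2.22+11) = Gamma(38.53, 13.22).
The predictive distribution for one future period is NegBinom with mean α/β = 2.9145.

2.9145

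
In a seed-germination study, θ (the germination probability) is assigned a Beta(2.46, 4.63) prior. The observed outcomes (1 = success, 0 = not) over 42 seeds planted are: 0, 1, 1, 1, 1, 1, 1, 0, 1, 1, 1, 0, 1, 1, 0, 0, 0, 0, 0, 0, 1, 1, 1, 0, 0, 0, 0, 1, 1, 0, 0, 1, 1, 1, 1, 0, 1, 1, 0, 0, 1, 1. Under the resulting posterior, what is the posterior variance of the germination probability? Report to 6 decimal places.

The Beta prior is conjugate to a Binomial/Bernoulli likelihood; the update adds successes to α and failures to β.
Posterior: Beta(α+k, β+n−k) = Beta(2.46+24, 4.63+18) = Beta(26.46, 22.63).
Var = αβ/((α+β)²(α+β+1)) = 26.46·22.63/(49.09²·50.09) = 0.004961.

0.004961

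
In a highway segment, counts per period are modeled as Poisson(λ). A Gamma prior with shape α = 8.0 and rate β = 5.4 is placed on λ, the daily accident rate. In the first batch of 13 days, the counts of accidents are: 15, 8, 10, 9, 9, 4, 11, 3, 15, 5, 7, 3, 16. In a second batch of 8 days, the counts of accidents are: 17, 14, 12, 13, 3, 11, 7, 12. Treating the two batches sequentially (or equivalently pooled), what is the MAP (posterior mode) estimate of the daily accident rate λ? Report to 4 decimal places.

With a Gamma(shape α, rate β) prior, the Poisson likelihood is conjugate: the posterior is Gamma(α + ΣXᵢ, β + n).
Batch 1: sum of counts S = 115 over n = 13 days.
After batch 1: Gamma(α+S, β+n) = Gamma(8.0+115, 5.4+13) = Gamma(123.0, 18.4).
Batch 2: sum of counts S = 89 over n = 8 days.
After batch 2: Gamma(α+S, β+n) = Gamma(123.0+89, 18.4+8) = Gamma(212.0, 26.4).
Mode of Gamma(α,β) for α≥1 is (α−1)/β = 211.0/26.4 = 7.9924.

7.9924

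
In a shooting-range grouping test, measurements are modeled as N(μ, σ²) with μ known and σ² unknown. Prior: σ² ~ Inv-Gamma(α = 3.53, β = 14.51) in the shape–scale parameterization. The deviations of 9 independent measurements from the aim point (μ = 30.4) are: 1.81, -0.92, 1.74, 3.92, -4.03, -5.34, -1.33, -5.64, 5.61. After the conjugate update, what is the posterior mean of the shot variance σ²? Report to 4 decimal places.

11.4754

With known mean μ and an Inverse-Gamma(α, β) prior on σ², the Normal likelihood is conjugate: posterior is Inv-Gamma(α + n/2, β + Σ(xᵢ−μ)²/2).
Σ(xᵢ−μ)² = (1.81)² + (-0.92)² + (1.74)² + (3.92)² + (-4.03)² + (-5.34)² + (-1.33)² + (-5.64)² + (5.61)² = 132.3236.
Posterior: Inv-Gamma(3.53 + 9/2, 14.51 + 132.3236/2) = Inv-Gamma(8.03, 80.67180).
E[σ²|data] = β/(α−1) = 80.67180/7.03 = 11.4754.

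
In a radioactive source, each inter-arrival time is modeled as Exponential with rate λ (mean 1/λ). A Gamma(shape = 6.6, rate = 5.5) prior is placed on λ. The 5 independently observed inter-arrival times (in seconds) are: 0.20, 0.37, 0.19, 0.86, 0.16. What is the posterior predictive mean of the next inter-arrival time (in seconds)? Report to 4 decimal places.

0.6868

With a Gamma(shape α, rate β) prior on the exponential rate λ, the posterior after n observations with total T = Σxᵢ is Gamma(α+n, β+T).
Sum of observations T = 1.78 seconds; n = 5.
Posterior: Gamma(6.6+5, 5.5+1.78) = Gamma(11.6, 7.28).
The predictive distribution for the next observation is Lomax; its mean is β/(α−1) = 7.28/10.6 = 0.6868.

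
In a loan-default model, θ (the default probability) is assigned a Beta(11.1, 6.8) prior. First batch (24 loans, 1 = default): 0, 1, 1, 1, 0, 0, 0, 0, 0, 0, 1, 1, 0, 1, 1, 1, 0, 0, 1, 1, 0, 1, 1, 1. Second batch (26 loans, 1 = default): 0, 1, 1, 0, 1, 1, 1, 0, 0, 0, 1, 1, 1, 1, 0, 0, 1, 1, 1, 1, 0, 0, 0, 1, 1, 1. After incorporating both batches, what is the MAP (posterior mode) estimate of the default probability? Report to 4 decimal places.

0.5933

The Beta prior is conjugate to a Binomial/Bernoulli likelihood; the update adds successes to α and failures to β.
After batch 1: Beta(11.1+13, 6.8+11) = Beta(24.1, 17.8).
After batch 2: Beta(24.1+16, 17.8+10) = Beta(40.1, 27.8).
Mode of Beta(a,b) for a,b>1 is (a−1)/(a+b−2) = 39.1/65.9 = 0.5933.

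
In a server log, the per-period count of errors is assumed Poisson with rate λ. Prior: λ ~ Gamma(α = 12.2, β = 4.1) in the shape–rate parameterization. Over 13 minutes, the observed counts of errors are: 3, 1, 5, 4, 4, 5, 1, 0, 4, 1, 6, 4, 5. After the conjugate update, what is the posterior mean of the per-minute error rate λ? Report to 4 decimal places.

3.2281

With a Gamma(shape α, rate β) prior, the Poisson likelihood is conjugate: the posterior is Gamma(α + ΣXᵢ, β + n).
Sum of counts S = 43 over n = 13 minutes.
Posterior: Gamma(α+S, β+n) = Gamma(12.2+43, 4.1+13) = Gamma(55.2, 17.1).
Posterior mean = α/β = 55.2/17.1 = 3.2281.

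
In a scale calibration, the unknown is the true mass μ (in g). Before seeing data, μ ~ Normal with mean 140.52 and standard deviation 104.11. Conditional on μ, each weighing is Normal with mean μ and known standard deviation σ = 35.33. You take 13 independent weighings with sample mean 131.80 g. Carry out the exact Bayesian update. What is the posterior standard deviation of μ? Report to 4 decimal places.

9.7557

For Normal data with known variance σ², a Normal(μ₀, σ₀²) prior on μ is conjugate. Posterior precision = 1/σ₀² + n/σ²; posterior mean is the precision-weighted average of μ₀ and x̄.
σ₀² = 104.11² = 10838.8921, σ² = 35.33² = 1248.2089; σ² + n·σ₀² = 1248.2089 + 13·10838.8921 = 142153.8062.
Posterior precision = 1/σ₀² + n/σ² = 1/10838.8921 + 13/1248.2089 = (σ² + n·σ₀²)/(σ₀²σ²) = 142153.8062/(10838.8921·1248.2089); posterior variance σₙ² = σ₀²σ²/(σ² + n·σ₀²) = 10838.8921·1248.2089/142153.8062 = 95.172982.
Posterior SD = √σₙ² = √(10838.8921·1248.2089/142153.8062) = 9.7557.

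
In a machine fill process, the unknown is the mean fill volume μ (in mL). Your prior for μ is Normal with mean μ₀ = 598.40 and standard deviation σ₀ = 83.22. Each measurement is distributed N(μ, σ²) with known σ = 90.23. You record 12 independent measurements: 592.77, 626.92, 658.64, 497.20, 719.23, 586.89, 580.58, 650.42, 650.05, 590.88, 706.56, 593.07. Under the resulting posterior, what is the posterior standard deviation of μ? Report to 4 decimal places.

24.8580

For Normal data with known variance σ², a Normal(μ₀, σ₀²) prior on μ is conjugate. Posterior precision = 1/σ₀² + n/σ²; posterior mean is the precision-weighted average of μ₀ and x̄.
σ₀² = 83.22² = 6925.5684, σ² = 90.23² = 8141.4529; σ² + n·σ₀² = 8141.4529 + 12·6925.5684 = 91248.2737.
Posterior precision = 1/σ₀² + n/σ² = 1/6925.5684 + 12/8141.4529 = (σ² + n·σ₀²)/(σ₀²σ²) = 91248.2737/(6925.5684·8141.4529); posterior variance σₙ² = σ₀²σ²/(σ² + n·σ₀²) = 6925.5684·8141.4529/91248.2737 = 617.920610.
Posterior SD = √σₙ² = √(6925.5684·8141.4529/91248.2737) = 24.8580.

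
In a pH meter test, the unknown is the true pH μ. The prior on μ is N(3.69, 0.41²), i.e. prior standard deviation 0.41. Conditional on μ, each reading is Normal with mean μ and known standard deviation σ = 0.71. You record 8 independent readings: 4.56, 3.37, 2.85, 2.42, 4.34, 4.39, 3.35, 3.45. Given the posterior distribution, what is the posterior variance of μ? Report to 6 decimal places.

For Normal data with known variance σ², a Normal(μ₀, σ₀²) prior on μ is conjugate. Posterior precision = 1/σ₀² + n/σ²; posterior mean is the precision-weighted average of μ₀ and x̄.
σ₀² = 0.41² = 0.1681, σ² = 0.71² = 0.5041; σ² + n·σ₀² = 0.5041 + 8·0.1681 = 1.8489.
Posterior precision = 1/σ₀² + n/σ² = 1/0.1681 + 8/0.5041 = (σ² + n·σ₀²)/(σ₀²σ²) = 1.8489/(0.1681·0.5041); posterior variance σₙ² = σ₀²σ²/(σ² + n·σ₀²) = 0.1681·0.5041/1.8489 = 0.045832.

0.045832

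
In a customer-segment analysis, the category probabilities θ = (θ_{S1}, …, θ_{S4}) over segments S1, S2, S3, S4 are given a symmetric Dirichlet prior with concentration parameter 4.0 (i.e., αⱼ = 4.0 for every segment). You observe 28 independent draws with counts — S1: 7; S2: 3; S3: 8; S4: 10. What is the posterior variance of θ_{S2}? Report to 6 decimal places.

The Dirichlet prior is conjugate to the Multinomial likelihood: each posterior αⱼ = prior αⱼ + observed count nⱼ.
Posterior concentration: (11.0, 7.0, 12.0, 14.0), total = 44.0.
Var[θ_j] = α_j(Σα−α_j)/((Σα)²(Σα+1)) = 7.0·37.0/(44.0²·45.0) = 0.002973.

0.002973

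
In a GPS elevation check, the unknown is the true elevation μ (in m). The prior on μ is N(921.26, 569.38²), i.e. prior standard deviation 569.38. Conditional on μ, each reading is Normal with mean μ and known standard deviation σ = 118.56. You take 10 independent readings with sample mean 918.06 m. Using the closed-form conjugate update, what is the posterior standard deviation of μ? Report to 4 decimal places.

For Normal data with known variance σ², a Normal(μ₀, σ₀²) prior on μ is conjugate. Posterior precision = 1/σ₀² + n/σ²; posterior mean is the precision-weighted average of μ₀ and x̄.
σ₀² = 569.38² = 324193.5844, σ² = 118.56² = 14056.4736; σ² + n·σ₀² = 14056.4736 + 10·324193.5844 = 3255992.3176.
Posterior precision = 1/σ₀² + n/σ² = 1/324193.5844 + 10/14056.4736 = (σ² + n·σ₀²)/(σ₀²σ²) = 3255992.3176/(324193.5844·14056.4736); posterior variance σₙ² = σ₀²σ²/(σ² + n·σ₀²) = 324193.5844·14056.4736/3255992.3176 = 1399.579027.
Posterior SD = √σₙ² = √(324193.5844·14056.4736/3255992.3176) = 37.4109.

37.4109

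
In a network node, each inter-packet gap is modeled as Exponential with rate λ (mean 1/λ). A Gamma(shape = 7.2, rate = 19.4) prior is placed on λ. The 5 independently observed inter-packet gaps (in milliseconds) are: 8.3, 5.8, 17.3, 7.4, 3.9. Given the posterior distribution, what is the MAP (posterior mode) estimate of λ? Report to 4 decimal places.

0.1804

With a Gamma(shape α, rate β) prior on the exponential rate λ, the posterior after n observations with total T = Σxᵢ is Gamma(α+n, β+T).
Sum of observations T = 42.7 milliseconds; n = 5.
Posterior: Gamma(7.2+5, 19.4+42.7) = Gamma(12.2, 62.1).
Mode = (α−1)/β = 0.1804.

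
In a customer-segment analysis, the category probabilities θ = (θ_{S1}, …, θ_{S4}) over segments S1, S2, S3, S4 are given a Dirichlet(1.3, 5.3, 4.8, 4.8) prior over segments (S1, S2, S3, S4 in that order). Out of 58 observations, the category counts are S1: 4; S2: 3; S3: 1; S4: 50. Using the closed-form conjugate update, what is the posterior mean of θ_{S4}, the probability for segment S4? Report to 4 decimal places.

The Dirichlet prior is conjugate to the Multinomial likelihood: each posterior αⱼ = prior αⱼ + observed count nⱼ.
Posterior concentration: (5.3, 8.3, 5.8, 54.8), total = 74.2.
E[θ_{S4}|data] = α_{S4}/Σα = 54.8/74.2 = 0.7385.

0.7385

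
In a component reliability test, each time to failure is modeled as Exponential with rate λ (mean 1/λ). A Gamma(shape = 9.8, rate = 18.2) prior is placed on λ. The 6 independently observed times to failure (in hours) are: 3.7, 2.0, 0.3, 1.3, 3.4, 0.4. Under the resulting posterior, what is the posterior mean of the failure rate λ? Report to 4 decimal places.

0.5392

With a Gamma(shape α, rate β) prior on the exponential rate λ, the posterior after n observations with total T = Σxᵢ is Gamma(α+n, β+T).
Sum of observations T = 11.1 hours; n = 6.
Posterior: Gamma(9.8+6, 18.2+11.1) = Gamma(15.8, 29.3).
Posterior mean of λ = α/β = 15.8/29.3 = 0.5392.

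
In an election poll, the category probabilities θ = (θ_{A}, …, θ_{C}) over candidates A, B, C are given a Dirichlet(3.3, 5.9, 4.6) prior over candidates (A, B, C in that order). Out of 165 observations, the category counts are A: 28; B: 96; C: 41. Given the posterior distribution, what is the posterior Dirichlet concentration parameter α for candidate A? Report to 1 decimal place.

The Dirichlet prior is conjugate to the Multinomial likelihood: each posterior αⱼ = prior αⱼ + observed count nⱼ.
Posterior concentration: (31.3, 101.9, 45.6), total = 178.8.
α_{A} = 3.3 + 28 = 31.3.

31.3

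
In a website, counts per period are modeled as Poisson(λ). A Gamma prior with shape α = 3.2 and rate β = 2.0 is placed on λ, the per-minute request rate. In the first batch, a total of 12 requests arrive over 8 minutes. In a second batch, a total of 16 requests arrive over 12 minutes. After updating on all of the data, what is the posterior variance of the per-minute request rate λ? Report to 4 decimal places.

With a Gamma(shape α, rate β) prior, the Poisson likelihood is conjugate: the posterior is Gamma(α + ΣXᵢ, β + n).
After batch 1: Gamma(α+S, β+n) = Gamma(3.2+12, 2.0+8) = Gamma(15.2, 10.0).
After batch 2: Gamma(α+S, β+n) = Gamma(15.2+16, 10.0+12) = Gamma(31.2, 22.0).
Var = α/β² = 31.2/22.0² = 0.0645.

0.0645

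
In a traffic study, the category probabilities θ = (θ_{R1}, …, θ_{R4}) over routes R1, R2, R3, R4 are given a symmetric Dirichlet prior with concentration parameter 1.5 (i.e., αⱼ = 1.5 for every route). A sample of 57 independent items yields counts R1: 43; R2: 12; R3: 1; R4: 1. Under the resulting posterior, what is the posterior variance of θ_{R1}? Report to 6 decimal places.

The Dirichlet prior is conjugate to the Multinomial likelihood: each posterior αⱼ = prior αⱼ + observed count nⱼ.
Posterior concentration: (44.5, 13.5, 2.5, 2.5), total = 63.0.
Var[θ_j] = α_j(Σα−α_j)/((Σα)²(Σα+1)) = 44.5·18.5/(63.0²·64.0) = 0.003241.

0.003241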